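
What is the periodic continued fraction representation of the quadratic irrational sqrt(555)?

[23; (1, 1, 3, 1, 3, 1, 1, 46)]

Write x_i = (sqrt(555) + m_i)/d_i with (m_0, d_0) = (0, 1). a_0 = floor(sqrt(555)) = 23, since 23^2 = 529 <= 555 < 576 = 24^2.
Iterate m_{i+1} = d_i*a_i - m_i, d_{i+1} = (555 - m_{i+1}^2)/d_i, a_{i+1} = floor((a_0 + m_{i+1})/d_{i+1}):
  m_1 = 1*23 - 0 = 23, d_1 = (555 - 23^2)/1 = 26/1 = 26, a_1 = floor((23 + 23)/26) = 1.
  m_2 = 26*1 - 23 = 3, d_2 = (555 - 3^2)/26 = 546/26 = 21, a_2 = floor((23 + 3)/21) = 1.
  m_3 = 21*1 - 3 = 18, d_3 = (555 - 18^2)/21 = 231/21 = 11, a_3 = floor((23 + 18)/11) = 3.
  m_4 = 11*3 - 18 = 15, d_4 = (555 - 15^2)/11 = 330/11 = 30, a_4 = floor((23 + 15)/30) = 1.
  m_5 = 30*1 - 15 = 15, d_5 = (555 - 15^2)/30 = 330/30 = 11, a_5 = floor((23 + 15)/11) = 3.
  m_6 = 11*3 - 15 = 18, d_6 = (555 - 18^2)/11 = 231/11 = 21, a_6 = floor((23 + 18)/21) = 1.
  m_7 = 21*1 - 18 = 3, d_7 = (555 - 3^2)/21 = 546/21 = 26, a_7 = floor((23 + 3)/26) = 1.
  m_8 = 26*1 - 3 = 23, d_8 = (555 - 23^2)/26 = 26/26 = 1, a_8 = floor((23 + 23)/1) = 46.
  m_9 = 1*46 - 23 = 23, d_9 = (555 - 23^2)/1 = 26/1 = 26: (m_9, d_9) = (m_1, d_1) = (23, 26), so from here the quotients repeat a_1, ..., a_8; the period length is 8.
Hence the expansion of sqrt(555) is a_0 = 23 followed by the repeating block 1, 1, 3, 1, 3, 1, 1, 46 (period 8).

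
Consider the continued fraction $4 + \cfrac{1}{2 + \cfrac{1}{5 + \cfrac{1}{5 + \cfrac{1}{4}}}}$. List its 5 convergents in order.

4/1, 9/2, 49/11, 254/57, 1065/239

Using the convergent recurrence p_i = a_i*p_{i-1} + p_{i-2}, q_i = a_i*q_{i-1} + q_{i-2} with p_{-2}=0, p_{-1}=1, q_{-2}=1, q_{-1}=0:
  i=0: a_0=4, p_0 = 4*1 + 0 = 4, q_0 = 4*0 + 1 = 1.
  i=1: a_1=2, p_1 = 2*4 + 1 = 9, q_1 = 2*1 + 0 = 2.
  i=2: a_2=5, p_2 = 5*9 + 4 = 49, q_2 = 5*2 + 1 = 11.
  i=3: a_3=5, p_3 = 5*49 + 9 = 254, q_3 = 5*11 + 2 = 57.
  i=4: a_4=4, p_4 = 4*254 + 49 = 1065, q_4 = 4*57 + 11 = 239.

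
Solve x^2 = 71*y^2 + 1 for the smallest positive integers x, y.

(x, y) = (3480, 413)

First expand sqrt(71) as a continued fraction. With x_i = (sqrt(71) + m_i)/d_i and (m_0, d_0) = (0, 1): a_0 = floor(sqrt(71)) = 8, since 8^2 = 64 <= 71 < 81 = 9^2.
Iterate m_{i+1} = d_i*a_i - m_i, d_{i+1} = (71 - m_{i+1}^2)/d_i, a_{i+1} = floor((a_0 + m_{i+1})/d_{i+1}):
  m_1 = 1*8 - 0 = 8, d_1 = (71 - 8^2)/1 = 7/1 = 7, a_1 = floor((8 + 8)/7) = 2.
  m_2 = 7*2 - 8 = 6, d_2 = (71 - 6^2)/7 = 35/7 = 5, a_2 = floor((8 + 6)/5) = 2.
  m_3 = 5*2 - 6 = 4, d_3 = (71 - 4^2)/5 = 55/5 = 11, a_3 = floor((8 + 4)/11) = 1.
  m_4 = 11*1 - 4 = 7, d_4 = (71 - 7^2)/11 = 22/11 = 2, a_4 = floor((8 + 7)/2) = 7.
  m_5 = 2*7 - 7 = 7, d_5 = (71 - 7^2)/2 = 22/2 = 11, a_5 = floor((8 + 7)/11) = 1.
  m_6 = 11*1 - 7 = 4, d_6 = (71 - 4^2)/11 = 55/11 = 5, a_6 = floor((8 + 4)/5) = 2.
  m_7 = 5*2 - 4 = 6, d_7 = (71 - 6^2)/5 = 35/5 = 7, a_7 = floor((8 + 6)/7) = 2.
  m_8 = 7*2 - 6 = 8, d_8 = (71 - 8^2)/7 = 7/7 = 1, a_8 = floor((8 + 8)/1) = 16.
  m_9 = 1*16 - 8 = 8, d_9 = (71 - 8^2)/1 = 7/1 = 7: (m_9, d_9) = (m_1, d_1) = (8, 7), so from here the quotients repeat a_1, ..., a_8; the period length is 8.
So sqrt(71) = [8; (2, 2, 1, 7, 1, 2, 2, 16)] with period length k = 8.
k is even, so the fundamental solution of x^2 - 71y^2 = 1 is (p_{k-1}, q_{k-1}) = (p_7, q_7); compute convergents through index 7.
Convergents (p_i = a_i*p_{i-1} + p_{i-2}, q_i = a_i*q_{i-1} + q_{i-2} with p_{-2}=0, p_{-1}=1, q_{-2}=1, q_{-1}=0):
  i=0: a_0=8, p_0 = 8*1 + 0 = 8, q_0 = 8*0 + 1 = 1.
  i=1: a_1=2, p_1 = 2*8 + 1 = 17, q_1 = 2*1 + 0 = 2.
  i=2: a_2=2, p_2 = 2*17 + 8 = 42, q_2 = 2*2 + 1 = 5.
  i=3: a_3=1, p_3 = 1*42 + 17 = 59, q_3 = 1*5 + 2 = 7.
  i=4: a_4=7, p_4 = 7*59 + 42 = 455, q_4 = 7*7 + 5 = 54.
  i=5: a_5=1, p_5 = 1*455 + 59 = 514, q_5 = 1*54 + 7 = 61.
  i=6: a_6=2, p_6 = 2*514 + 455 = 1483, q_6 = 2*61 + 54 = 176.
  i=7: a_7=2, p_7 = 2*1483 + 514 = 3480, q_7 = 2*176 + 61 = 413.
Check: 3480^2 - 71*413^2 = 12110400 - 12110399 = 1, so (x, y) = (3480, 413) solves the equation, and by the theorem it is the least positive solution.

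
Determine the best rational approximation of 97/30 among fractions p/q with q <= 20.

55/17

Expand x = 97/30 as a continued fraction with the Euclidean algorithm:
  97 = 3*30 + 7, so a_0 = 3.
  30 = 4*7 + 2, so a_1 = 4.
  7 = 3*2 + 1, so a_2 = 3.
  2 = 2*1 + 0, so a_3 = 2.
so x = [3; 4, 3, 2].
Convergents (p_i = a_i*p_{i-1} + p_{i-2}, q_i = a_i*q_{i-1} + q_{i-2} with p_{-2}=0, p_{-1}=1, q_{-2}=1, q_{-1}=0), until the denominator exceeds 20:
  i=0: a_0=3, p_0 = 3*1 + 0 = 3, q_0 = 3*0 + 1 = 1.
  i=1: a_1=4, p_1 = 4*3 + 1 = 13, q_1 = 4*1 + 0 = 4.
  i=2: a_2=3, p_2 = 3*13 + 3 = 42, q_2 = 3*4 + 1 = 13.
  i=3: a_3=2, p_3 = 2*42 + 13 = 97, q_3 = 2*13 + 4 = 30.
q_3 = 30 > 20, so the last convergent with denominator <= 20 is p_2/q_2 = 42/13.
The closest fraction with denominator <= 20 is either p_2/q_2 or the intermediate fraction (k*p_2 + p_1)/(k*q_2 + q_1) with the largest k >= 1 whose denominator stays <= 20; these approach x as k grows, and every other convergent or intermediate fraction in range is farther away.
Largest k: floor((20 - q_1)/q_2) = floor((20 - 4)/13) = 1.
That gives (1*42 + 13)/(1*13 + 4) = 55/17.
Compare the errors: |x - 42/13| = |97*13 - 42*30|/(30*13) = 1/390, and |x - 55/17| = |97*17 - 55*30|/(30*17) = 1/510.
Cross-multiplying, 1*390 = 390 < 510 = 1*510, so 1/510 is smaller: the intermediate fraction 55/17 is closer to x than 42/13.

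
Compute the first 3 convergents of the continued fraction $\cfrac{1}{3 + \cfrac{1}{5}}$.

0/1, 1/3, 5/16

Using the convergent recurrence p_i = a_i*p_{i-1} + p_{i-2}, q_i = a_i*q_{i-1} + q_{i-2} with p_{-2}=0, p_{-1}=1, q_{-2}=1, q_{-1}=0:
  i=0: a_0=0, p_0 = 0*1 + 0 = 0, q_0 = 0*0 + 1 = 1.
  i=1: a_1=3, p_1 = 3*0 + 1 = 1, q_1 = 3*1 + 0 = 3.
  i=2: a_2=5, p_2 = 5*1 + 0 = 5, q_2 = 5*3 + 1 = 16.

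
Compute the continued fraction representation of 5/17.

[0; 3, 2, 2]

Run the Euclidean algorithm on 5 and 17; the successive quotients are the partial quotients a_0, a_1, ... (each step inverts the fractional part left over by the previous one):
  5 = 0*17 + 5, so a_0 = 0.
  17 = 3*5 + 2, so a_1 = 3.
  5 = 2*2 + 1, so a_2 = 2.
  2 = 2*1 + 0, so a_3 = 2.
The remainder reaches 0 after 4 divisions, so the expansion has 4 partial quotients, read off in order.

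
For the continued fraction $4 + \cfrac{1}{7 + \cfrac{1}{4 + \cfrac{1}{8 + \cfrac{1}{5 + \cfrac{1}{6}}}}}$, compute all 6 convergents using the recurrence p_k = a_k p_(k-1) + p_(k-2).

4/1, 29/7, 120/29, 989/239, 5065/1224, 31379/7583

Using the convergent recurrence p_i = a_i*p_{i-1} + p_{i-2}, q_i = a_i*q_{i-1} + q_{i-2} with p_{-2}=0, p_{-1}=1, q_{-2}=1, q_{-1}=0:
  i=0: a_0=4, p_0 = 4*1 + 0 = 4, q_0 = 4*0 + 1 = 1.
  i=1: a_1=7, p_1 = 7*4 + 1 = 29, q_1 = 7*1 + 0 = 7.
  i=2: a_2=4, p_2 = 4*29 + 4 = 120, q_2 = 4*7 + 1 = 29.
  i=3: a_3=8, p_3 = 8*120 + 29 = 989, q_3 = 8*29 + 7 = 239.
  i=4: a_4=5, p_4 = 5*989 + 120 = 5065, q_4 = 5*239 + 29 = 1224.
  i=5: a_5=6, p_5 = 6*5065 + 989 = 31379, q_5 = 6*1224 + 239 = 7583.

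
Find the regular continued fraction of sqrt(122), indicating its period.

[11; (22)]

Write x_i = (sqrt(122) + m_i)/d_i with (m_0, d_0) = (0, 1). a_0 = floor(sqrt(122)) = 11, since 11^2 = 121 <= 122 < 144 = 12^2.
Iterate m_{i+1} = d_i*a_i - m_i, d_{i+1} = (122 - m_{i+1}^2)/d_i, a_{i+1} = floor((a_0 + m_{i+1})/d_{i+1}):
  m_1 = 1*11 - 0 = 11, d_1 = (122 - 11^2)/1 = 1/1 = 1, a_1 = floor((11 + 11)/1) = 22.
  m_2 = 1*22 - 11 = 11, d_2 = (122 - 11^2)/1 = 1/1 = 1: (m_2, d_2) = (m_1, d_1) = (11, 1), so from here the quotient a_1 repeats; the period length is 1.
Hence the expansion of sqrt(122) is a_0 = 11 followed by the repeating block 22 (period 1).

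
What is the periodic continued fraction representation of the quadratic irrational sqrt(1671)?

Write x_i = (sqrt(1671) + m_i)/d_i with (m_0, d_0) = (0, 1). a_0 = floor(sqrt(1671)) = 40, since 40^2 = 1600 <= 1671 < 1681 = 41^2.
Iterate m_{i+1} = d_i*a_i - m_i, d_{i+1} = (1671 - m_{i+1}^2)/d_i, a_{i+1} = floor((a_0 + m_{i+1})/d_{i+1}):
  m_1 = 1*40 - 0 = 40, d_1 = (1671 - 40^2)/1 = 71/1 = 71, a_1 = floor((40 + 40)/71) = 1.
  m_2 = 71*1 - 40 = 31, d_2 = (1671 - 31^2)/71 = 710/71 = 10, a_2 = floor((40 + 31)/10) = 7.
  m_3 = 10*7 - 31 = 39, d_3 = (1671 - 39^2)/10 = 150/10 = 15, a_3 = floor((40 + 39)/15) = 5.
  m_4 = 15*5 - 39 = 36, d_4 = (1671 - 36^2)/15 = 375/15 = 25, a_4 = floor((40 + 36)/25) = 3.
  m_5 = 25*3 - 36 = 39, d_5 = (1671 - 39^2)/25 = 150/25 = 6, a_5 = floor((40 + 39)/6) = 13.
  m_6 = 6*13 - 39 = 39, d_6 = (1671 - 39^2)/6 = 150/6 = 25, a_6 = floor((40 + 39)/25) = 3.
  m_7 = 25*3 - 39 = 36, d_7 = (1671 - 36^2)/25 = 375/25 = 15, a_7 = floor((40 + 36)/15) = 5.
  m_8 = 15*5 - 36 = 39, d_8 = (1671 - 39^2)/15 = 150/15 = 10, a_8 = floor((40 + 39)/10) = 7.
  m_9 = 10*7 - 39 = 31, d_9 = (1671 - 31^2)/10 = 710/10 = 71, a_9 = floor((40 + 31)/71) = 1.
  m_10 = 71*1 - 31 = 40, d_10 = (1671 - 40^2)/71 = 71/71 = 1, a_10 = floor((40 + 40)/1) = 80.
  m_11 = 1*80 - 40 = 40, d_11 = (1671 - 40^2)/1 = 71/1 = 71: (m_11, d_11) = (m_1, d_1) = (40, 71), so from here the quotients repeat a_1, ..., a_10; the period length is 10.
Hence the expansion of sqrt(1671) is a_0 = 40 followed by the repeating block 1, 7, 5, 3, 13, 3, 5, 7, 1, 80 (period 10).

[40; (1, 7, 5, 3, 13, 3, 5, 7, 1, 80)]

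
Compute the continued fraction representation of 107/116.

Run the Euclidean algorithm on 107 and 116; the successive quotients are the partial quotients a_0, a_1, ... (each step inverts the fractional part left over by the previous one):
  107 = 0*116 + 107, so a_0 = 0.
  116 = 1*107 + 9, so a_1 = 1.
  107 = 11*9 + 8, so a_2 = 11.
  9 = 1*8 + 1, so a_3 = 1.
  8 = 8*1 + 0, so a_4 = 8.
The remainder reaches 0 after 5 divisions, so the expansion has 5 partial quotients, read off in order.

[0; 1, 11, 1, 8]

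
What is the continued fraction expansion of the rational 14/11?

Run the Euclidean algorithm on 14 and 11; the successive quotients are the partial quotients a_0, a_1, ... (each step inverts the fractional part left over by the previous one):
  14 = 1*11 + 3, so a_0 = 1.
  11 = 3*3 + 2, so a_1 = 3.
  3 = 1*2 + 1, so a_2 = 1.
  2 = 2*1 + 0, so a_3 = 2.
The remainder reaches 0 after 4 divisions, so the expansion has 4 partial quotients, read off in order.

[1; 3, 1, 2]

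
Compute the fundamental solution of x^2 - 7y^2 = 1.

(x, y) = (8, 3)

First expand sqrt(7) as a continued fraction. With x_i = (sqrt(7) + m_i)/d_i and (m_0, d_0) = (0, 1): a_0 = floor(sqrt(7)) = 2, since 2^2 = 4 <= 7 < 9 = 3^2.
Iterate m_{i+1} = d_i*a_i - m_i, d_{i+1} = (7 - m_{i+1}^2)/d_i, a_{i+1} = floor((a_0 + m_{i+1})/d_{i+1}):
  m_1 = 1*2 - 0 = 2, d_1 = (7 - 2^2)/1 = 3/1 = 3, a_1 = floor((2 + 2)/3) = 1.
  m_2 = 3*1 - 2 = 1, d_2 = (7 - 1^2)/3 = 6/3 = 2, a_2 = floor((2 + 1)/2) = 1.
  m_3 = 2*1 - 1 = 1, d_3 = (7 - 1^2)/2 = 6/2 = 3, a_3 = floor((2 + 1)/3) = 1.
  m_4 = 3*1 - 1 = 2, d_4 = (7 - 2^2)/3 = 3/3 = 1, a_4 = floor((2 + 2)/1) = 4.
  m_5 = 1*4 - 2 = 2, d_5 = (7 - 2^2)/1 = 3/1 = 3: (m_5, d_5) = (m_1, d_1) = (2, 3), so from here the quotients repeat a_1, ..., a_4; the period length is 4.
So sqrt(7) = [2; (1, 1, 1, 4)] with period length k = 4.
k is even, so the fundamental solution of x^2 - 7y^2 = 1 is (p_{k-1}, q_{k-1}) = (p_3, q_3); compute convergents through index 3.
Convergents (p_i = a_i*p_{i-1} + p_{i-2}, q_i = a_i*q_{i-1} + q_{i-2} with p_{-2}=0, p_{-1}=1, q_{-2}=1, q_{-1}=0):
  i=0: a_0=2, p_0 = 2*1 + 0 = 2, q_0 = 2*0 + 1 = 1.
  i=1: a_1=1, p_1 = 1*2 + 1 = 3, q_1 = 1*1 + 0 = 1.
  i=2: a_2=1, p_2 = 1*3 + 2 = 5, q_2 = 1*1 + 1 = 2.
  i=3: a_3=1, p_3 = 1*5 + 3 = 8, q_3 = 1*2 + 1 = 3.
Check: 8^2 - 7*3^2 = 64 - 63 = 1, so (x, y) = (8, 3) solves the equation, and by the theorem it is the least positive solution.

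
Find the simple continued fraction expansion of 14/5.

[2; 1, 4]

Run the Euclidean algorithm on 14 and 5; the successive quotients are the partial quotients a_0, a_1, ... (each step inverts the fractional part left over by the previous one):
  14 = 2*5 + 4, so a_0 = 2.
  5 = 1*4 + 1, so a_1 = 1.
  4 = 4*1 + 0, so a_2 = 4.
The remainder reaches 0 after 3 divisions, so the expansion has 3 partial quotients, read off in order.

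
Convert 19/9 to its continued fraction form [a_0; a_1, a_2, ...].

Run the Euclidean algorithm on 19 and 9; the successive quotients are the partial quotients a_0, a_1, ... (each step inverts the fractional part left over by the previous one):
  19 = 2*9 + 1, so a_0 = 2.
  9 = 9*1 + 0, so a_1 = 9.
The remainder reaches 0 after 2 divisions, so the expansion has 2 partial quotients, read off in order.

[2; 9]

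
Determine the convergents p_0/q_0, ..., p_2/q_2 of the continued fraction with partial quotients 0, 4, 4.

0/1, 1/4, 4/17

Using the convergent recurrence p_i = a_i*p_{i-1} + p_{i-2}, q_i = a_i*q_{i-1} + q_{i-2} with p_{-2}=0, p_{-1}=1, q_{-2}=1, q_{-1}=0:
  i=0: a_0=0, p_0 = 0*1 + 0 = 0, q_0 = 0*0 + 1 = 1.
  i=1: a_1=4, p_1 = 4*0 + 1 = 1, q_1 = 4*1 + 0 = 4.
  i=2: a_2=4, p_2 = 4*1 + 0 = 4, q_2 = 4*4 + 1 = 17.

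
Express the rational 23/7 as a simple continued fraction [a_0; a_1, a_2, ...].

Run the Euclidean algorithm on 23 and 7; the successive quotients are the partial quotients a_0, a_1, ... (each step inverts the fractional part left over by the previous one):
  23 = 3*7 + 2, so a_0 = 3.
  7 = 3*2 + 1, so a_1 = 3.
  2 = 2*1 + 0, so a_2 = 2.
The remainder reaches 0 after 3 divisions, so the expansion has 3 partial quotients, read off in order.

[3; 3, 2]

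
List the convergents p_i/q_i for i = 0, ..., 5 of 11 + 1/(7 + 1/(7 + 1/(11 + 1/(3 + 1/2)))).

11/1, 78/7, 557/50, 6205/557, 19172/1721, 44549/3999

Using the convergent recurrence p_i = a_i*p_{i-1} + p_{i-2}, q_i = a_i*q_{i-1} + q_{i-2} with p_{-2}=0, p_{-1}=1, q_{-2}=1, q_{-1}=0:
  i=0: a_0=11, p_0 = 11*1 + 0 = 11, q_0 = 11*0 + 1 = 1.
  i=1: a_1=7, p_1 = 7*11 + 1 = 78, q_1 = 7*1 + 0 = 7.
  i=2: a_2=7, p_2 = 7*78 + 11 = 557, q_2 = 7*7 + 1 = 50.
  i=3: a_3=11, p_3 = 11*557 + 78 = 6205, q_3 = 11*50 + 7 = 557.
  i=4: a_4=3, p_4 = 3*6205 + 557 = 19172, q_4 = 3*557 + 50 = 1721.
  i=5: a_5=2, p_5 = 2*19172 + 6205 = 44549, q_5 = 2*1721 + 557 = 3999.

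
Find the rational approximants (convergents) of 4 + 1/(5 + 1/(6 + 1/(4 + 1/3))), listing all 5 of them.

4/1, 21/5, 130/31, 541/129, 1753/418

Using the convergent recurrence p_i = a_i*p_{i-1} + p_{i-2}, q_i = a_i*q_{i-1} + q_{i-2} with p_{-2}=0, p_{-1}=1, q_{-2}=1, q_{-1}=0:
  i=0: a_0=4, p_0 = 4*1 + 0 = 4, q_0 = 4*0 + 1 = 1.
  i=1: a_1=5, p_1 = 5*4 + 1 = 21, q_1 = 5*1 + 0 = 5.
  i=2: a_2=6, p_2 = 6*21 + 4 = 130, q_2 = 6*5 + 1 = 31.
  i=3: a_3=4, p_3 = 4*130 + 21 = 541, q_3 = 4*31 + 5 = 129.
  i=4: a_4=3, p_4 = 3*541 + 130 = 1753, q_4 = 3*129 + 31 = 418.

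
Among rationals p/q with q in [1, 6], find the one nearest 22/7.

Expand x = 22/7 as a continued fraction with the Euclidean algorithm:
  22 = 3*7 + 1, so a_0 = 3.
  7 = 7*1 + 0, so a_1 = 7.
so x = [3; 7].
Convergents (p_i = a_i*p_{i-1} + p_{i-2}, q_i = a_i*q_{i-1} + q_{i-2} with p_{-2}=0, p_{-1}=1, q_{-2}=1, q_{-1}=0), until the denominator exceeds 6:
  i=0: a_0=3, p_0 = 3*1 + 0 = 3, q_0 = 3*0 + 1 = 1.
  i=1: a_1=7, p_1 = 7*3 + 1 = 22, q_1 = 7*1 + 0 = 7.
q_1 = 7 > 6, so the last convergent with denominator <= 6 is p_0/q_0 = 3/1.
The closest fraction with denominator <= 6 is either p_0/q_0 or the intermediate fraction (k*p_0 + p_{-1})/(k*q_0 + q_{-1}) with the largest k >= 1 whose denominator stays <= 6; these approach x as k grows, and every other convergent or intermediate fraction in range is farther away.
Largest k: floor((6 - q_{-1})/q_0) = floor((6 - 0)/1) = 6 (using the seeds p_{-1} = 1, q_{-1} = 0).
That gives (6*3 + 1)/(6*1 + 0) = 19/6.
Compare the errors: |x - 3/1| = |22*1 - 3*7|/(7*1) = 1/7, and |x - 19/6| = |22*6 - 19*7|/(7*6) = 1/42.
Cross-multiplying, 1*7 = 7 < 42 = 1*42, so 1/42 is smaller: the intermediate fraction 19/6 is closer to x than 3/1.

19/6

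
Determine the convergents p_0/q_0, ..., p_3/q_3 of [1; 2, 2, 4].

1/1, 3/2, 7/5, 31/22

Using the convergent recurrence p_i = a_i*p_{i-1} + p_{i-2}, q_i = a_i*q_{i-1} + q_{i-2} with p_{-2}=0, p_{-1}=1, q_{-2}=1, q_{-1}=0:
  i=0: a_0=1, p_0 = 1*1 + 0 = 1, q_0 = 1*0 + 1 = 1.
  i=1: a_1=2, p_1 = 2*1 + 1 = 3, q_1 = 2*1 + 0 = 2.
  i=2: a_2=2, p_2 = 2*3 + 1 = 7, q_2 = 2*2 + 1 = 5.
  i=3: a_3=4, p_3 = 4*7 + 3 = 31, q_3 = 4*5 + 2 = 22.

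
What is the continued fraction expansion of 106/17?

Run the Euclidean algorithm on 106 and 17; the successive quotients are the partial quotients a_0, a_1, ... (each step inverts the fractional part left over by the previous one):
  106 = 6*17 + 4, so a_0 = 6.
  17 = 4*4 + 1, so a_1 = 4.
  4 = 4*1 + 0, so a_2 = 4.
The remainder reaches 0 after 3 divisions, so the expansion has 3 partial quotients, read off in order.

[6; 4, 4]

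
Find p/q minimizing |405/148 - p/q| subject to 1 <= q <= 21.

52/19

Expand x = 405/148 as a continued fraction with the Euclidean algorithm:
  405 = 2*148 + 109, so a_0 = 2.
  148 = 1*109 + 39, so a_1 = 1.
  109 = 2*39 + 31, so a_2 = 2.
  39 = 1*31 + 8, so a_3 = 1.
  31 = 3*8 + 7, so a_4 = 3.
  8 = 1*7 + 1, so a_5 = 1.
  7 = 7*1 + 0, so a_6 = 7.
so x = [2; 1, 2, 1, 3, 1, 7].
Convergents (p_i = a_i*p_{i-1} + p_{i-2}, q_i = a_i*q_{i-1} + q_{i-2} with p_{-2}=0, p_{-1}=1, q_{-2}=1, q_{-1}=0), until the denominator exceeds 21:
  i=0: a_0=2, p_0 = 2*1 + 0 = 2, q_0 = 2*0 + 1 = 1.
  i=1: a_1=1, p_1 = 1*2 + 1 = 3, q_1 = 1*1 + 0 = 1.
  i=2: a_2=2, p_2 = 2*3 + 2 = 8, q_2 = 2*1 + 1 = 3.
  i=3: a_3=1, p_3 = 1*8 + 3 = 11, q_3 = 1*3 + 1 = 4.
  i=4: a_4=3, p_4 = 3*11 + 8 = 41, q_4 = 3*4 + 3 = 15.
  i=5: a_5=1, p_5 = 1*41 + 11 = 52, q_5 = 1*15 + 4 = 19.
  i=6: a_6=7, p_6 = 7*52 + 41 = 405, q_6 = 7*19 + 15 = 148.
q_6 = 148 > 21, so the last convergent with denominator <= 21 is p_5/q_5 = 52/19.
The closest fraction with denominator <= 21 is either p_5/q_5 or the intermediate fraction (k*p_5 + p_4)/(k*q_5 + q_4) with the largest k >= 1 whose denominator stays <= 21; these approach x as k grows, and every other convergent or intermediate fraction in range is farther away.
Largest k: floor((21 - q_4)/q_5) = floor((21 - 15)/19) = 0.
Since k = 0, no intermediate fraction beyond p_5/q_5 has denominator <= 21, so the convergent 52/19 is the closest (its error is |405*19 - 52*148|/(148*19) = 1/2812).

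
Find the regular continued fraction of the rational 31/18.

[1; 1, 2, 1, 1, 2]

Run the Euclidean algorithm on 31 and 18; the successive quotients are the partial quotients a_0, a_1, ... (each step inverts the fractional part left over by the previous one):
  31 = 1*18 + 13, so a_0 = 1.
  18 = 1*13 + 5, so a_1 = 1.
  13 = 2*5 + 3, so a_2 = 2.
  5 = 1*3 + 2, so a_3 = 1.
  3 = 1*2 + 1, so a_4 = 1.
  2 = 2*1 + 0, so a_5 = 2.
The remainder reaches 0 after 6 divisions, so the expansion has 6 partial quotients, read off in order.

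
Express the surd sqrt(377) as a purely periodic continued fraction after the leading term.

Write x_i = (sqrt(377) + m_i)/d_i with (m_0, d_0) = (0, 1). a_0 = floor(sqrt(377)) = 19, since 19^2 = 361 <= 377 < 400 = 20^2.
Iterate m_{i+1} = d_i*a_i - m_i, d_{i+1} = (377 - m_{i+1}^2)/d_i, a_{i+1} = floor((a_0 + m_{i+1})/d_{i+1}):
  m_1 = 1*19 - 0 = 19, d_1 = (377 - 19^2)/1 = 16/1 = 16, a_1 = floor((19 + 19)/16) = 2.
  m_2 = 16*2 - 19 = 13, d_2 = (377 - 13^2)/16 = 208/16 = 13, a_2 = floor((19 + 13)/13) = 2.
  m_3 = 13*2 - 13 = 13, d_3 = (377 - 13^2)/13 = 208/13 = 16, a_3 = floor((19 + 13)/16) = 2.
  m_4 = 16*2 - 13 = 19, d_4 = (377 - 19^2)/16 = 16/16 = 1, a_4 = floor((19 + 19)/1) = 38.
  m_5 = 1*38 - 19 = 19, d_5 = (377 - 19^2)/1 = 16/1 = 16: (m_5, d_5) = (m_1, d_1) = (19, 16), so from here the quotients repeat a_1, ..., a_4; the period length is 4.
Hence the expansion of sqrt(377) is a_0 = 19 followed by the repeating block 2, 2, 2, 38 (period 4).

[19; (2, 2, 2, 38)]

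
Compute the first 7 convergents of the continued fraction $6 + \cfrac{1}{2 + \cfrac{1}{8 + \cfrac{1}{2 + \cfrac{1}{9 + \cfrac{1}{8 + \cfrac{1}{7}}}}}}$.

Using the convergent recurrence p_i = a_i*p_{i-1} + p_{i-2}, q_i = a_i*q_{i-1} + q_{i-2} with p_{-2}=0, p_{-1}=1, q_{-2}=1, q_{-1}=0:
  i=0: a_0=6, p_0 = 6*1 + 0 = 6, q_0 = 6*0 + 1 = 1.
  i=1: a_1=2, p_1 = 2*6 + 1 = 13, q_1 = 2*1 + 0 = 2.
  i=2: a_2=8, p_2 = 8*13 + 6 = 110, q_2 = 8*2 + 1 = 17.
  i=3: a_3=2, p_3 = 2*110 + 13 = 233, q_3 = 2*17 + 2 = 36.
  i=4: a_4=9, p_4 = 9*233 + 110 = 2207, q_4 = 9*36 + 17 = 341.
  i=5: a_5=8, p_5 = 8*2207 + 233 = 17889, q_5 = 8*341 + 36 = 2764.
  i=6: a_6=7, p_6 = 7*17889 + 2207 = 127430, q_6 = 7*2764 + 341 = 19689.

6/1, 13/2, 110/17, 233/36, 2207/341, 17889/2764, 127430/19689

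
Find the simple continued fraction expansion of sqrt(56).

[7; (2, 14)]

Write x_i = (sqrt(56) + m_i)/d_i with (m_0, d_0) = (0, 1). a_0 = floor(sqrt(56)) = 7, since 7^2 = 49 <= 56 < 64 = 8^2.
Iterate m_{i+1} = d_i*a_i - m_i, d_{i+1} = (56 - m_{i+1}^2)/d_i, a_{i+1} = floor((a_0 + m_{i+1})/d_{i+1}):
  m_1 = 1*7 - 0 = 7, d_1 = (56 - 7^2)/1 = 7/1 = 7, a_1 = floor((7 + 7)/7) = 2.
  m_2 = 7*2 - 7 = 7, d_2 = (56 - 7^2)/7 = 7/7 = 1, a_2 = floor((7 + 7)/1) = 14.
  m_3 = 1*14 - 7 = 7, d_3 = (56 - 7^2)/1 = 7/1 = 7: (m_3, d_3) = (m_1, d_1) = (7, 7), so from here the quotients repeat a_1, a_2; the period length is 2.
Hence the expansion of sqrt(56) is a_0 = 7 followed by the repeating block 2, 14 (period 2).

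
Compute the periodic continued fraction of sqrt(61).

Write x_i = (sqrt(61) + m_i)/d_i with (m_0, d_0) = (0, 1). a_0 = floor(sqrt(61)) = 7, since 7^2 = 49 <= 61 < 64 = 8^2.
Iterate m_{i+1} = d_i*a_i - m_i, d_{i+1} = (61 - m_{i+1}^2)/d_i, a_{i+1} = floor((a_0 + m_{i+1})/d_{i+1}):
  m_1 = 1*7 - 0 = 7, d_1 = (61 - 7^2)/1 = 12/1 = 12, a_1 = floor((7 + 7)/12) = 1.
  m_2 = 12*1 - 7 = 5, d_2 = (61 - 5^2)/12 = 36/12 = 3, a_2 = floor((7 + 5)/3) = 4.
  m_3 = 3*4 - 5 = 7, d_3 = (61 - 7^2)/3 = 12/3 = 4, a_3 = floor((7 + 7)/4) = 3.
  m_4 = 4*3 - 7 = 5, d_4 = (61 - 5^2)/4 = 36/4 = 9, a_4 = floor((7 + 5)/9) = 1.
  m_5 = 9*1 - 5 = 4, d_5 = (61 - 4^2)/9 = 45/9 = 5, a_5 = floor((7 + 4)/5) = 2.
  m_6 = 5*2 - 4 = 6, d_6 = (61 - 6^2)/5 = 25/5 = 5, a_6 = floor((7 + 6)/5) = 2.
  m_7 = 5*2 - 6 = 4, d_7 = (61 - 4^2)/5 = 45/5 = 9, a_7 = floor((7 + 4)/9) = 1.
  m_8 = 9*1 - 4 = 5, d_8 = (61 - 5^2)/9 = 36/9 = 4, a_8 = floor((7 + 5)/4) = 3.
  m_9 = 4*3 - 5 = 7, d_9 = (61 - 7^2)/4 = 12/4 = 3, a_9 = floor((7 + 7)/3) = 4.
  m_10 = 3*4 - 7 = 5, d_10 = (61 - 5^2)/3 = 36/3 = 12, a_10 = floor((7 + 5)/12) = 1.
  m_11 = 12*1 - 5 = 7, d_11 = (61 - 7^2)/12 = 12/12 = 1, a_11 = floor((7 + 7)/1) = 14.
  m_12 = 1*14 - 7 = 7, d_12 = (61 - 7^2)/1 = 12/1 = 12: (m_12, d_12) = (m_1, d_1) = (7, 12), so from here the quotients repeat a_1, ..., a_11; the period length is 11.
Hence the expansion of sqrt(61) is a_0 = 7 followed by the repeating block 1, 4, 3, 1, 2, 2, 1, 3, 4, 1, 14 (period 11).

[7; (1, 4, 3, 1, 2, 2, 1, 3, 4, 1, 14)]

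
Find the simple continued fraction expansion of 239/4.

[59; 1, 3]

Run the Euclidean algorithm on 239 and 4; the successive quotients are the partial quotients a_0, a_1, ... (each step inverts the fractional part left over by the previous one):
  239 = 59*4 + 3, so a_0 = 59.
  4 = 1*3 + 1, so a_1 = 1.
  3 = 3*1 + 0, so a_2 = 3.
The remainder reaches 0 after 3 divisions, so the expansion has 3 partial quotients, read off in order.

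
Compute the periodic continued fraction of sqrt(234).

Write x_i = (sqrt(234) + m_i)/d_i with (m_0, d_0) = (0, 1). a_0 = floor(sqrt(234)) = 15, since 15^2 = 225 <= 234 < 256 = 16^2.
Iterate m_{i+1} = d_i*a_i - m_i, d_{i+1} = (234 - m_{i+1}^2)/d_i, a_{i+1} = floor((a_0 + m_{i+1})/d_{i+1}):
  m_1 = 1*15 - 0 = 15, d_1 = (234 - 15^2)/1 = 9/1 = 9, a_1 = floor((15 + 15)/9) = 3.
  m_2 = 9*3 - 15 = 12, d_2 = (234 - 12^2)/9 = 90/9 = 10, a_2 = floor((15 + 12)/10) = 2.
  m_3 = 10*2 - 12 = 8, d_3 = (234 - 8^2)/10 = 170/10 = 17, a_3 = floor((15 + 8)/17) = 1.
  m_4 = 17*1 - 8 = 9, d_4 = (234 - 9^2)/17 = 153/17 = 9, a_4 = floor((15 + 9)/9) = 2.
  m_5 = 9*2 - 9 = 9, d_5 = (234 - 9^2)/9 = 153/9 = 17, a_5 = floor((15 + 9)/17) = 1.
  m_6 = 17*1 - 9 = 8, d_6 = (234 - 8^2)/17 = 170/17 = 10, a_6 = floor((15 + 8)/10) = 2.
  m_7 = 10*2 - 8 = 12, d_7 = (234 - 12^2)/10 = 90/10 = 9, a_7 = floor((15 + 12)/9) = 3.
  m_8 = 9*3 - 12 = 15, d_8 = (234 - 15^2)/9 = 9/9 = 1, a_8 = floor((15 + 15)/1) = 30.
  m_9 = 1*30 - 15 = 15, d_9 = (234 - 15^2)/1 = 9/1 = 9: (m_9, d_9) = (m_1, d_1) = (15, 9), so from here the quotients repeat a_1, ..., a_8; the period length is 8.
Hence the expansion of sqrt(234) is a_0 = 15 followed by the repeating block 3, 2, 1, 2, 1, 2, 3, 30 (period 8).

[15; (3, 2, 1, 2, 1, 2, 3, 30)]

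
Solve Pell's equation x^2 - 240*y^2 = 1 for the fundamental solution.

First expand sqrt(240) as a continued fraction. With x_i = (sqrt(240) + m_i)/d_i and (m_0, d_0) = (0, 1): a_0 = floor(sqrt(240)) = 15, since 15^2 = 225 <= 240 < 256 = 16^2.
Iterate m_{i+1} = d_i*a_i - m_i, d_{i+1} = (240 - m_{i+1}^2)/d_i, a_{i+1} = floor((a_0 + m_{i+1})/d_{i+1}):
  m_1 = 1*15 - 0 = 15, d_1 = (240 - 15^2)/1 = 15/1 = 15, a_1 = floor((15 + 15)/15) = 2.
  m_2 = 15*2 - 15 = 15, d_2 = (240 - 15^2)/15 = 15/15 = 1, a_2 = floor((15 + 15)/1) = 30.
  m_3 = 1*30 - 15 = 15, d_3 = (240 - 15^2)/1 = 15/1 = 15: (m_3, d_3) = (m_1, d_1) = (15, 15), so from here the quotients repeat a_1, a_2; the period length is 2.
So sqrt(240) = [15; (2, 30)] with period length k = 2.
k is even, so the fundamental solution of x^2 - 240y^2 = 1 is (p_{k-1}, q_{k-1}) = (p_1, q_1); compute convergents through index 1.
Convergents (p_i = a_i*p_{i-1} + p_{i-2}, q_i = a_i*q_{i-1} + q_{i-2} with p_{-2}=0, p_{-1}=1, q_{-2}=1, q_{-1}=0):
  i=0: a_0=15, p_0 = 15*1 + 0 = 15, q_0 = 15*0 + 1 = 1.
  i=1: a_1=2, p_1 = 2*15 + 1 = 31, q_1 = 2*1 + 0 = 2.
Check: 31^2 - 240*2^2 = 961 - 960 = 1, so (x, y) = (31, 2) solves the equation, and by the theorem it is the least positive solution.

(x, y) = (31, 2)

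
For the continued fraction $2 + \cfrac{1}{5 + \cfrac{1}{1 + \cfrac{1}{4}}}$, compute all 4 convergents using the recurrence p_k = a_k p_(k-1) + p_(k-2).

Using the convergent recurrence p_i = a_i*p_{i-1} + p_{i-2}, q_i = a_i*q_{i-1} + q_{i-2} with p_{-2}=0, p_{-1}=1, q_{-2}=1, q_{-1}=0:
  i=0: a_0=2, p_0 = 2*1 + 0 = 2, q_0 = 2*0 + 1 = 1.
  i=1: a_1=5, p_1 = 5*2 + 1 = 11, q_1 = 5*1 + 0 = 5.
  i=2: a_2=1, p_2 = 1*11 + 2 = 13, q_2 = 1*5 + 1 = 6.
  i=3: a_3=4, p_3 = 4*13 + 11 = 63, q_3 = 4*6 + 5 = 29.

2/1, 11/5, 13/6, 63/29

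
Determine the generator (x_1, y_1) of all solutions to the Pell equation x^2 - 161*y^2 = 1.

First expand sqrt(161) as a continued fraction. With x_i = (sqrt(161) + m_i)/d_i and (m_0, d_0) = (0, 1): a_0 = floor(sqrt(161)) = 12, since 12^2 = 144 <= 161 < 169 = 13^2.
Iterate m_{i+1} = d_i*a_i - m_i, d_{i+1} = (161 - m_{i+1}^2)/d_i, a_{i+1} = floor((a_0 + m_{i+1})/d_{i+1}):
  m_1 = 1*12 - 0 = 12, d_1 = (161 - 12^2)/1 = 17/1 = 17, a_1 = floor((12 + 12)/17) = 1.
  m_2 = 17*1 - 12 = 5, d_2 = (161 - 5^2)/17 = 136/17 = 8, a_2 = floor((12 + 5)/8) = 2.
  m_3 = 8*2 - 5 = 11, d_3 = (161 - 11^2)/8 = 40/8 = 5, a_3 = floor((12 + 11)/5) = 4.
  m_4 = 5*4 - 11 = 9, d_4 = (161 - 9^2)/5 = 80/5 = 16, a_4 = floor((12 + 9)/16) = 1.
  m_5 = 16*1 - 9 = 7, d_5 = (161 - 7^2)/16 = 112/16 = 7, a_5 = floor((12 + 7)/7) = 2.
  m_6 = 7*2 - 7 = 7, d_6 = (161 - 7^2)/7 = 112/7 = 16, a_6 = floor((12 + 7)/16) = 1.
  m_7 = 16*1 - 7 = 9, d_7 = (161 - 9^2)/16 = 80/16 = 5, a_7 = floor((12 + 9)/5) = 4.
  m_8 = 5*4 - 9 = 11, d_8 = (161 - 11^2)/5 = 40/5 = 8, a_8 = floor((12 + 11)/8) = 2.
  m_9 = 8*2 - 11 = 5, d_9 = (161 - 5^2)/8 = 136/8 = 17, a_9 = floor((12 + 5)/17) = 1.
  m_10 = 17*1 - 5 = 12, d_10 = (161 - 12^2)/17 = 17/17 = 1, a_10 = floor((12 + 12)/1) = 24.
  m_11 = 1*24 - 12 = 12, d_11 = (161 - 12^2)/1 = 17/1 = 17: (m_11, d_11) = (m_1, d_1) = (12, 17), so from here the quotients repeat a_1, ..., a_10; the period length is 10.
So sqrt(161) = [12; (1, 2, 4, 1, 2, 1, 4, 2, 1, 24)] with period length k = 10.
k is even, so the fundamental solution of x^2 - 161y^2 = 1 is (p_{k-1}, q_{k-1}) = (p_9, q_9); compute convergents through index 9.
Convergents (p_i = a_i*p_{i-1} + p_{i-2}, q_i = a_i*q_{i-1} + q_{i-2} with p_{-2}=0, p_{-1}=1, q_{-2}=1, q_{-1}=0):
  i=0: a_0=12, p_0 = 12*1 + 0 = 12, q_0 = 12*0 + 1 = 1.
  i=1: a_1=1, p_1 = 1*12 + 1 = 13, q_1 = 1*1 + 0 = 1.
  i=2: a_2=2, p_2 = 2*13 + 12 = 38, q_2 = 2*1 + 1 = 3.
  i=3: a_3=4, p_3 = 4*38 + 13 = 165, q_3 = 4*3 + 1 = 13.
  i=4: a_4=1, p_4 = 1*165 + 38 = 203, q_4 = 1*13 + 3 = 16.
  i=5: a_5=2, p_5 = 2*203 + 165 = 571, q_5 = 2*16 + 13 = 45.
  i=6: a_6=1, p_6 = 1*571 + 203 = 774, q_6 = 1*45 + 16 = 61.
  i=7: a_7=4, p_7 = 4*774 + 571 = 3667, q_7 = 4*61 + 45 = 289.
  i=8: a_8=2, p_8 = 2*3667 + 774 = 8108, q_8 = 2*289 + 61 = 639.
  i=9: a_9=1, p_9 = 1*8108 + 3667 = 11775, q_9 = 1*639 + 289 = 928.
Check: 11775^2 - 161*928^2 = 138650625 - 138650624 = 1, so (x, y) = (11775, 928) solves the equation, and by the theorem it is the least positive solution.

(x, y) = (11775, 928)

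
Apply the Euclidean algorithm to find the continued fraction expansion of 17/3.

Run the Euclidean algorithm on 17 and 3; the successive quotients are the partial quotients a_0, a_1, ... (each step inverts the fractional part left over by the previous one):
  17 = 5*3 + 2, so a_0 = 5.
  3 = 1*2 + 1, so a_1 = 1.
  2 = 2*1 + 0, so a_2 = 2.
The remainder reaches 0 after 3 divisions, so the expansion has 3 partial quotients, read off in order.

[5; 1, 2]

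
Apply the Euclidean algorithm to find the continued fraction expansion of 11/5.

[2; 5]

Run the Euclidean algorithm on 11 and 5; the successive quotients are the partial quotients a_0, a_1, ... (each step inverts the fractional part left over by the previous one):
  11 = 2*5 + 1, so a_0 = 2.
  5 = 5*1 + 0, so a_1 = 5.
The remainder reaches 0 after 2 divisions, so the expansion has 2 partial quotients, read off in order.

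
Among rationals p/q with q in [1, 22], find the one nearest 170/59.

49/17

Expand x = 170/59 as a continued fraction with the Euclidean algorithm:
  170 = 2*59 + 52, so a_0 = 2.
  59 = 1*52 + 7, so a_1 = 1.
  52 = 7*7 + 3, so a_2 = 7.
  7 = 2*3 + 1, so a_3 = 2.
  3 = 3*1 + 0, so a_4 = 3.
so x = [2; 1, 7, 2, 3].
Convergents (p_i = a_i*p_{i-1} + p_{i-2}, q_i = a_i*q_{i-1} + q_{i-2} with p_{-2}=0, p_{-1}=1, q_{-2}=1, q_{-1}=0), until the denominator exceeds 22:
  i=0: a_0=2, p_0 = 2*1 + 0 = 2, q_0 = 2*0 + 1 = 1.
  i=1: a_1=1, p_1 = 1*2 + 1 = 3, q_1 = 1*1 + 0 = 1.
  i=2: a_2=7, p_2 = 7*3 + 2 = 23, q_2 = 7*1 + 1 = 8.
  i=3: a_3=2, p_3 = 2*23 + 3 = 49, q_3 = 2*8 + 1 = 17.
  i=4: a_4=3, p_4 = 3*49 + 23 = 170, q_4 = 3*17 + 8 = 59.
q_4 = 59 > 22, so the last convergent with denominator <= 22 is p_3/q_3 = 49/17.
The closest fraction with denominator <= 22 is either p_3/q_3 or the intermediate fraction (k*p_3 + p_2)/(k*q_3 + q_2) with the largest k >= 1 whose denominator stays <= 22; these approach x as k grows, and every other convergent or intermediate fraction in range is farther away.
Largest k: floor((22 - q_2)/q_3) = floor((22 - 8)/17) = 0.
Since k = 0, no intermediate fraction beyond p_3/q_3 has denominator <= 22, so the convergent 49/17 is the closest (its error is |170*17 - 49*59|/(59*17) = 1/1003).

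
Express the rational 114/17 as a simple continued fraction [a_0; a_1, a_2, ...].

Run the Euclidean algorithm on 114 and 17; the successive quotients are the partial quotients a_0, a_1, ... (each step inverts the fractional part left over by the previous one):
  114 = 6*17 + 12, so a_0 = 6.
  17 = 1*12 + 5, so a_1 = 1.
  12 = 2*5 + 2, so a_2 = 2.
  5 = 2*2 + 1, so a_3 = 2.
  2 = 2*1 + 0, so a_4 = 2.
The remainder reaches 0 after 5 divisions, so the expansion has 5 partial quotients, read off in order.

[6; 1, 2, 2, 2]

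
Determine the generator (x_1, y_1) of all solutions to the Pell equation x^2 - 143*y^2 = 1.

First expand sqrt(143) as a continued fraction. With x_i = (sqrt(143) + m_i)/d_i and (m_0, d_0) = (0, 1): a_0 = floor(sqrt(143)) = 11, since 11^2 = 121 <= 143 < 144 = 12^2.
Iterate m_{i+1} = d_i*a_i - m_i, d_{i+1} = (143 - m_{i+1}^2)/d_i, a_{i+1} = floor((a_0 + m_{i+1})/d_{i+1}):
  m_1 = 1*11 - 0 = 11, d_1 = (143 - 11^2)/1 = 22/1 = 22, a_1 = floor((11 + 11)/22) = 1.
  m_2 = 22*1 - 11 = 11, d_2 = (143 - 11^2)/22 = 22/22 = 1, a_2 = floor((11 + 11)/1) = 22.
  m_3 = 1*22 - 11 = 11, d_3 = (143 - 11^2)/1 = 22/1 = 22: (m_3, d_3) = (m_1, d_1) = (11, 22), so from here the quotients repeat a_1, a_2; the period length is 2.
So sqrt(143) = [11; (1, 22)] with period length k = 2.
k is even, so the fundamental solution of x^2 - 143y^2 = 1 is (p_{k-1}, q_{k-1}) = (p_1, q_1); compute convergents through index 1.
Convergents (p_i = a_i*p_{i-1} + p_{i-2}, q_i = a_i*q_{i-1} + q_{i-2} with p_{-2}=0, p_{-1}=1, q_{-2}=1, q_{-1}=0):
  i=0: a_0=11, p_0 = 11*1 + 0 = 11, q_0 = 11*0 + 1 = 1.
  i=1: a_1=1, p_1 = 1*11 + 1 = 12, q_1 = 1*1 + 0 = 1.
Check: 12^2 - 143*1^2 = 144 - 143 = 1, so (x, y) = (12, 1) solves the equation, and by the theorem it is the least positive solution.

(x, y) = (12, 1)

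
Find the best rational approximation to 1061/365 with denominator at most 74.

Expand x = 1061/365 as a continued fraction with the Euclidean algorithm:
  1061 = 2*365 + 331, so a_0 = 2.
  365 = 1*331 + 34, so a_1 = 1.
  331 = 9*34 + 25, so a_2 = 9.
  34 = 1*25 + 9, so a_3 = 1.
  25 = 2*9 + 7, so a_4 = 2.
  9 = 1*7 + 2, so a_5 = 1.
  7 = 3*2 + 1, so a_6 = 3.
  2 = 2*1 + 0, so a_7 = 2.
so x = [2; 1, 9, 1, 2, 1, 3, 2].
Convergents (p_i = a_i*p_{i-1} + p_{i-2}, q_i = a_i*q_{i-1} + q_{i-2} with p_{-2}=0, p_{-1}=1, q_{-2}=1, q_{-1}=0), until the denominator exceeds 74:
  i=0: a_0=2, p_0 = 2*1 + 0 = 2, q_0 = 2*0 + 1 = 1.
  i=1: a_1=1, p_1 = 1*2 + 1 = 3, q_1 = 1*1 + 0 = 1.
  i=2: a_2=9, p_2 = 9*3 + 2 = 29, q_2 = 9*1 + 1 = 10.
  i=3: a_3=1, p_3 = 1*29 + 3 = 32, q_3 = 1*10 + 1 = 11.
  i=4: a_4=2, p_4 = 2*32 + 29 = 93, q_4 = 2*11 + 10 = 32.
  i=5: a_5=1, p_5 = 1*93 + 32 = 125, q_5 = 1*32 + 11 = 43.
  i=6: a_6=3, p_6 = 3*125 + 93 = 468, q_6 = 3*43 + 32 = 161.
q_6 = 161 > 74, so the last convergent with denominator <= 74 is p_5/q_5 = 125/43.
The closest fraction with denominator <= 74 is either p_5/q_5 or the intermediate fraction (k*p_5 + p_4)/(k*q_5 + q_4) with the largest k >= 1 whose denominator stays <= 74; these approach x as k grows, and every other convergent or intermediate fraction in range is farther away.
Largest k: floor((74 - q_4)/q_5) = floor((74 - 32)/43) = 0.
Since k = 0, no intermediate fraction beyond p_5/q_5 has denominator <= 74, so the convergent 125/43 is the closest (its error is |1061*43 - 125*365|/(365*43) = 2/15695).

125/43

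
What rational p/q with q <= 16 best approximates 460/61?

98/13

Expand x = 460/61 as a continued fraction with the Euclidean algorithm:
  460 = 7*61 + 33, so a_0 = 7.
  61 = 1*33 + 28, so a_1 = 1.
  33 = 1*28 + 5, so a_2 = 1.
  28 = 5*5 + 3, so a_3 = 5.
  5 = 1*3 + 2, so a_4 = 1.
  3 = 1*2 + 1, so a_5 = 1.
  2 = 2*1 + 0, so a_6 = 2.
so x = [7; 1, 1, 5, 1, 1, 2].
Convergents (p_i = a_i*p_{i-1} + p_{i-2}, q_i = a_i*q_{i-1} + q_{i-2} with p_{-2}=0, p_{-1}=1, q_{-2}=1, q_{-1}=0), until the denominator exceeds 16:
  i=0: a_0=7, p_0 = 7*1 + 0 = 7, q_0 = 7*0 + 1 = 1.
  i=1: a_1=1, p_1 = 1*7 + 1 = 8, q_1 = 1*1 + 0 = 1.
  i=2: a_2=1, p_2 = 1*8 + 7 = 15, q_2 = 1*1 + 1 = 2.
  i=3: a_3=5, p_3 = 5*15 + 8 = 83, q_3 = 5*2 + 1 = 11.
  i=4: a_4=1, p_4 = 1*83 + 15 = 98, q_4 = 1*11 + 2 = 13.
  i=5: a_5=1, p_5 = 1*98 + 83 = 181, q_5 = 1*13 + 11 = 24.
q_5 = 24 > 16, so the last convergent with denominator <= 16 is p_4/q_4 = 98/13.
The closest fraction with denominator <= 16 is either p_4/q_4 or the intermediate fraction (k*p_4 + p_3)/(k*q_4 + q_3) with the largest k >= 1 whose denominator stays <= 16; these approach x as k grows, and every other convergent or intermediate fraction in range is farther away.
Largest k: floor((16 - q_3)/q_4) = floor((16 - 11)/13) = 0.
Since k = 0, no intermediate fraction beyond p_4/q_4 has denominator <= 16, so the convergent 98/13 is the closest (its error is |460*13 - 98*61|/(61*13) = 2/793).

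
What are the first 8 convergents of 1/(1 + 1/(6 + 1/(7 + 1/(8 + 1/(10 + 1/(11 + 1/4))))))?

Using the convergent recurrence p_i = a_i*p_{i-1} + p_{i-2}, q_i = a_i*q_{i-1} + q_{i-2} with p_{-2}=0, p_{-1}=1, q_{-2}=1, q_{-1}=0:
  i=0: a_0=0, p_0 = 0*1 + 0 = 0, q_0 = 0*0 + 1 = 1.
  i=1: a_1=1, p_1 = 1*0 + 1 = 1, q_1 = 1*1 + 0 = 1.
  i=2: a_2=6, p_2 = 6*1 + 0 = 6, q_2 = 6*1 + 1 = 7.
  i=3: a_3=7, p_3 = 7*6 + 1 = 43, q_3 = 7*7 + 1 = 50.
  i=4: a_4=8, p_4 = 8*43 + 6 = 350, q_4 = 8*50 + 7 = 407.
  i=5: a_5=10, p_5 = 10*350 + 43 = 3543, q_5 = 10*407 + 50 = 4120.
  i=6: a_6=11, p_6 = 11*3543 + 350 = 39323, q_6 = 11*4120 + 407 = 45727.
  i=7: a_7=4, p_7 = 4*39323 + 3543 = 160835, q_7 = 4*45727 + 4120 = 187028.

0/1, 1/1, 6/7, 43/50, 350/407, 3543/4120, 39323/45727, 160835/187028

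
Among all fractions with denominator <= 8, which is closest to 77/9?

60/7

Expand x = 77/9 as a continued fraction with the Euclidean algorithm:
  77 = 8*9 + 5, so a_0 = 8.
  9 = 1*5 + 4, so a_1 = 1.
  5 = 1*4 + 1, so a_2 = 1.
  4 = 4*1 + 0, so a_3 = 4.
so x = [8; 1, 1, 4].
Convergents (p_i = a_i*p_{i-1} + p_{i-2}, q_i = a_i*q_{i-1} + q_{i-2} with p_{-2}=0, p_{-1}=1, q_{-2}=1, q_{-1}=0), until the denominator exceeds 8:
  i=0: a_0=8, p_0 = 8*1 + 0 = 8, q_0 = 8*0 + 1 = 1.
  i=1: a_1=1, p_1 = 1*8 + 1 = 9, q_1 = 1*1 + 0 = 1.
  i=2: a_2=1, p_2 = 1*9 + 8 = 17, q_2 = 1*1 + 1 = 2.
  i=3: a_3=4, p_3 = 4*17 + 9 = 77, q_3 = 4*2 + 1 = 9.
q_3 = 9 > 8, so the last convergent with denominator <= 8 is p_2/q_2 = 17/2.
The closest fraction with denominator <= 8 is either p_2/q_2 or the intermediate fraction (k*p_2 + p_1)/(k*q_2 + q_1) with the largest k >= 1 whose denominator stays <= 8; these approach x as k grows, and every other convergent or intermediate fraction in range is farther away.
Largest k: floor((8 - q_1)/q_2) = floor((8 - 1)/2) = 3.
That gives (3*17 + 9)/(3*2 + 1) = 60/7.
Compare the errors: |x - 17/2| = |77*2 - 17*9|/(9*2) = 1/18, and |x - 60/7| = |77*7 - 60*9|/(9*7) = 1/63.
Cross-multiplying, 1*18 = 18 < 63 = 1*63, so 1/63 is smaller: the intermediate fraction 60/7 is closer to x than 17/2.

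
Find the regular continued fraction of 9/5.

Run the Euclidean algorithm on 9 and 5; the successive quotients are the partial quotients a_0, a_1, ... (each step inverts the fractional part left over by the previous one):
  9 = 1*5 + 4, so a_0 = 1.
  5 = 1*4 + 1, so a_1 = 1.
  4 = 4*1 + 0, so a_2 = 4.
The remainder reaches 0 after 3 divisions, so the expansion has 3 partial quotients, read off in order.

[1; 1, 4]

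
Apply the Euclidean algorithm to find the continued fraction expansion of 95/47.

[2; 47]

Run the Euclidean algorithm on 95 and 47; the successive quotients are the partial quotients a_0, a_1, ... (each step inverts the fractional part left over by the previous one):
  95 = 2*47 + 1, so a_0 = 2.
  47 = 47*1 + 0, so a_1 = 47.
The remainder reaches 0 after 2 divisions, so the expansion has 2 partial quotients, read off in order.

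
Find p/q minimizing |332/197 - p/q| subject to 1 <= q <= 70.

Expand x = 332/197 as a continued fraction with the Euclidean algorithm:
  332 = 1*197 + 135, so a_0 = 1.
  197 = 1*135 + 62, so a_1 = 1.
  135 = 2*62 + 11, so a_2 = 2.
  62 = 5*11 + 7, so a_3 = 5.
  11 = 1*7 + 4, so a_4 = 1.
  7 = 1*4 + 3, so a_5 = 1.
  4 = 1*3 + 1, so a_6 = 1.
  3 = 3*1 + 0, so a_7 = 3.
so x = [1; 1, 2, 5, 1, 1, 1, 3].
Convergents (p_i = a_i*p_{i-1} + p_{i-2}, q_i = a_i*q_{i-1} + q_{i-2} with p_{-2}=0, p_{-1}=1, q_{-2}=1, q_{-1}=0), until the denominator exceeds 70:
  i=0: a_0=1, p_0 = 1*1 + 0 = 1, q_0 = 1*0 + 1 = 1.
  i=1: a_1=1, p_1 = 1*1 + 1 = 2, q_1 = 1*1 + 0 = 1.
  i=2: a_2=2, p_2 = 2*2 + 1 = 5, q_2 = 2*1 + 1 = 3.
  i=3: a_3=5, p_3 = 5*5 + 2 = 27, q_3 = 5*3 + 1 = 16.
  i=4: a_4=1, p_4 = 1*27 + 5 = 32, q_4 = 1*16 + 3 = 19.
  i=5: a_5=1, p_5 = 1*32 + 27 = 59, q_5 = 1*19 + 16 = 35.
  i=6: a_6=1, p_6 = 1*59 + 32 = 91, q_6 = 1*35 + 19 = 54.
  i=7: a_7=3, p_7 = 3*91 + 59 = 332, q_7 = 3*54 + 35 = 197.
q_7 = 197 > 70, so the last convergent with denominator <= 70 is p_6/q_6 = 91/54.
The closest fraction with denominator <= 70 is either p_6/q_6 or the intermediate fraction (k*p_6 + p_5)/(k*q_6 + q_5) with the largest k >= 1 whose denominator stays <= 70; these approach x as k grows, and every other convergent or intermediate fraction in range is farther away.
Largest k: floor((70 - q_5)/q_6) = floor((70 - 35)/54) = 0.
Since k = 0, no intermediate fraction beyond p_6/q_6 has denominator <= 70, so the convergent 91/54 is the closest (its error is |332*54 - 91*197|/(197*54) = 1/10638).

91/54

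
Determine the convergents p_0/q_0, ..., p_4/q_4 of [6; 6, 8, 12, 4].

6/1, 37/6, 302/49, 3661/594, 14946/2425

Using the convergent recurrence p_i = a_i*p_{i-1} + p_{i-2}, q_i = a_i*q_{i-1} + q_{i-2} with p_{-2}=0, p_{-1}=1, q_{-2}=1, q_{-1}=0:
  i=0: a_0=6, p_0 = 6*1 + 0 = 6, q_0 = 6*0 + 1 = 1.
  i=1: a_1=6, p_1 = 6*6 + 1 = 37, q_1 = 6*1 + 0 = 6.
  i=2: a_2=8, p_2 = 8*37 + 6 = 302, q_2 = 8*6 + 1 = 49.
  i=3: a_3=12, p_3 = 12*302 + 37 = 3661, q_3 = 12*49 + 6 = 594.
  i=4: a_4=4, p_4 = 4*3661 + 302 = 14946, q_4 = 4*594 + 49 = 2425.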